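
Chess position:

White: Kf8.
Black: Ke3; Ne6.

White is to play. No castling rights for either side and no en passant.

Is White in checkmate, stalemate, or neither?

neither

White to move; white king on f8.
In check: yes, from the black knight on e6.
Legal moves for White: Kg8, Ke8, Kf7, Ke7.
White is in check but has 4 legal moves → neither.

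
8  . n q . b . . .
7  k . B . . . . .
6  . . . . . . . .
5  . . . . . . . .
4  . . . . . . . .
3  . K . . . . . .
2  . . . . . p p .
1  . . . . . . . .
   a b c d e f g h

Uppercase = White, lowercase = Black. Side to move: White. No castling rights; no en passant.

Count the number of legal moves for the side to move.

16

White to move; king on b3.
In check: no.
Legal moves: Bd8, Bxb8+, Bd6, Bb6+, Be5, Ba5, Bf4, Bg3, Bh2, Kc4, Kb4, Kc3, Ka3, Kc2, Kb2, Ka2.
Count: 16.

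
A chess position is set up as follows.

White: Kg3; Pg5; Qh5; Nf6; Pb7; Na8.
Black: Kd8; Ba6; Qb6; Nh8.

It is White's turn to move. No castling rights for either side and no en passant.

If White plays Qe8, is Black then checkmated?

After Qe8: black king on d8; in check: yes, from the white queen on e8.
King squares — c7: attacked by Na8; d7: attacked by Nf6; e7: attacked by Qe8; c8: attacked by Pb7; e8: attacked by Nf6.
Black has no legal moves → checkmate.

yes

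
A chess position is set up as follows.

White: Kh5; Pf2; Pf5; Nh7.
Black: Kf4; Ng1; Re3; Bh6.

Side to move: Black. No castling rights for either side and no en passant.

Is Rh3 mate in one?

no

After Rh3: white king on h5; in check: yes, from the black rook on h3.
White has 1 legal reply: Kg6.
In check but a legal move exists → not checkmate.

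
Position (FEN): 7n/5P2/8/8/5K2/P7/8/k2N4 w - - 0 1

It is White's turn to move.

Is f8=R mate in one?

After f8=R: black king on a1; in check: no.
Black is not in check, so this cannot be checkmate.

no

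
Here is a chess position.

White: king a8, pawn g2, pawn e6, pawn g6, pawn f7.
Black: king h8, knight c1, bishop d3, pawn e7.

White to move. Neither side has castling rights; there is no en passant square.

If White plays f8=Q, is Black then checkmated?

yes

After f8=Q: black king on h8; in check: yes, from the white queen on f8.
King squares — g7: attacked by Qf8; h7: attacked by Pg6; g8: attacked by Qf8.
Black has no legal moves → checkmate.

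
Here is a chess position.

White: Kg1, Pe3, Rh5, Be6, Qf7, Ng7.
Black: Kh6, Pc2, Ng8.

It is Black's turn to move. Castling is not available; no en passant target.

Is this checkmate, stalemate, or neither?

checkmate

Black to move; black king on h6.
In check: yes, from the white rook on h5.
King squares — g5: attacked by Rh5; h5: attacked by Qf7; g6: attacked by Qf7; g7: attacked by Qf7; h7: attacked by Rh5.
Legal moves for Black: none.
In check with no legal moves → checkmate.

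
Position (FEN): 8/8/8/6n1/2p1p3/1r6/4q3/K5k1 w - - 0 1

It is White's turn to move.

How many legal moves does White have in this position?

0

White to move; king on a1.
In check: no.
Legal moves: none.
Count: 0.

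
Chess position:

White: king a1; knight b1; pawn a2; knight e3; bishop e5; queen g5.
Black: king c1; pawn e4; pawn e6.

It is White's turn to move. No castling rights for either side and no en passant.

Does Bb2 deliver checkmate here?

After Bb2: black king on c1; in check: yes, from the white bishop on b2.
King squares — b1: attacked by Ka1; d1: attacked by Ne3; b2: attacked by Ka1; c2: attacked by Ne3; d2: attacked by Nb1.
Black has no legal moves → checkmate.

yes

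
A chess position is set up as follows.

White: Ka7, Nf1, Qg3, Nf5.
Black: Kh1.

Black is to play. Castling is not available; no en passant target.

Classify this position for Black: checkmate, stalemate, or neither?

stalemate

Black to move; black king on h1.
In check: no.
King squares — g1: attacked by Qg3; g2: attacked by Qg3; h2: attacked by Nf1.
Legal moves for Black: none.
Not in check and no legal moves → stalemate.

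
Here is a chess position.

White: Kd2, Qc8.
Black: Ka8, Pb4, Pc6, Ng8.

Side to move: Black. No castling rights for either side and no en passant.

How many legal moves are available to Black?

Black to move; king on a8.
In check: yes, from the white queen on c8.
Legal moves: Ka7.
Count: 1.

1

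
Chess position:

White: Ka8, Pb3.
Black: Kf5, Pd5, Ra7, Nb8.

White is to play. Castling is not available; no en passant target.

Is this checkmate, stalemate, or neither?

White to move; white king on a8.
In check: yes, from the black rook on a7.
Legal moves for White: Kxb8, Kxa7.
White is in check but has 2 legal moves → neither.

neither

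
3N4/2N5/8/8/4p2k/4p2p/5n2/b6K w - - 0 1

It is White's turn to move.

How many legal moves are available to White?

White to move; king on h1.
In check: yes, from the black knight on f2.
Legal moves: Kh2, Kg1.
Count: 2.

2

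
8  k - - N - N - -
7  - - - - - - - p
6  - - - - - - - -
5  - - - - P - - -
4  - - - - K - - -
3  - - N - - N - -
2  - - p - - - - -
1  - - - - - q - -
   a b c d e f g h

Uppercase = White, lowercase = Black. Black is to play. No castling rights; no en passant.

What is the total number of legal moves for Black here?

Black to move; king on a8.
In check: no.
Legal moves: Kb8, Ka7, Qa6, Qb5, Qc4+, Qh3, Qxf3+, Qd3+, Qg2, Qf2, Qe2+, Qh1, Qg1, Qe1+, Qd1, Qc1, Qb1, Qa1, h6, c1=Q, c1=R, c1=B, c1=N, h5.
Count: 24.

24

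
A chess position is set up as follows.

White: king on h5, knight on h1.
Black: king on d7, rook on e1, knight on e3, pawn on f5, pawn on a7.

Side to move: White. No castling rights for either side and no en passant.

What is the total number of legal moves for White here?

6

White to move; king on h5.
In check: no.
Legal moves: Kh6, Kg6, Kg5, Kh4, Ng3, Nf2.
Count: 6.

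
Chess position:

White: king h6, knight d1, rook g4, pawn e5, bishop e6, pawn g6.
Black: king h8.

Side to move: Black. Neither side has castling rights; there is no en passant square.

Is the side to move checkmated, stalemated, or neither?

stalemate

Black to move; black king on h8.
In check: no.
King squares — g7: attacked by Kh6; h7: attacked by Pg6; g8: attacked by Be6.
Legal moves for Black: none.
Not in check and no legal moves → stalemate.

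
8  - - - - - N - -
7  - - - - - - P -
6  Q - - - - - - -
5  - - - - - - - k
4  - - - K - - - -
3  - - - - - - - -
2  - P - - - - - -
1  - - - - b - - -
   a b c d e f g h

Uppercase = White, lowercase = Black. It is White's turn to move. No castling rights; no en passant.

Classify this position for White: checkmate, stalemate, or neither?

neither

White to move; white king on d4.
In check: no.
Legal moves for White include: Nh7, Nd7, Ng6, Ne6, Qc8, Qa8, Qb7, Qa7, Qh6+, Qg6+, Qf6, Qe6, Qd6, Qc6, Qb6, Qb5+, Qa5+, Qc4, ... (list truncated; more exist).
White has legal moves and is not in check → neither.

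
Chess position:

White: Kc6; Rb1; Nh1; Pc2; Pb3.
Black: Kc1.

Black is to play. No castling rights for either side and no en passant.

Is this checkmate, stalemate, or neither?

Black to move; black king on c1.
In check: yes, from the white rook on b1.
King squares — b1: available; d1: attacked by Rb1; b2: attacked by Rb1; c2: available; d2: available.
Legal moves for Black: Kd2, Kxc2, Kxb1.
Black is in check but has 3 legal moves → neither.

neither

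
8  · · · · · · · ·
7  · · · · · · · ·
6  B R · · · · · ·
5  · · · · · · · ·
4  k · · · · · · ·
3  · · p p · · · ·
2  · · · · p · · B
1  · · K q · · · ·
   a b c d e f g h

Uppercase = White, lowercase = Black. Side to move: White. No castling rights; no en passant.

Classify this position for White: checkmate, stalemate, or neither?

checkmate

White to move; white king on c1.
In check: yes, from the black queen on d1.
King squares — b1: attacked by Qd1; d1: attacked by Pe2; b2: attacked by Pc3; c2: attacked by Qd1; d2: attacked by Qd1.
Legal moves for White: none.
In check with no legal moves → checkmate.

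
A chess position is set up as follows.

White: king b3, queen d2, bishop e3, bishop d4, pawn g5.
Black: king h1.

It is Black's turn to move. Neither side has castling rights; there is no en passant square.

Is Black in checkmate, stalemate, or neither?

Black to move; black king on h1.
In check: no.
King squares — g1: attacked by Be3; g2: attacked by Qd2; h2: attacked by Qd2.
Legal moves for Black: none.
Not in check and no legal moves → stalemate.

stalemate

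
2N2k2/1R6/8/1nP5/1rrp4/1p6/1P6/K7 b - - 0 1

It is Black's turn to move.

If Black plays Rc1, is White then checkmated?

yes

After Rc1: white king on a1; in check: yes, from the black rook on c1.
King squares — b1: attacked by Rc1; a2: attacked by Pb3; b2: own pawn.
White has no legal moves → checkmate.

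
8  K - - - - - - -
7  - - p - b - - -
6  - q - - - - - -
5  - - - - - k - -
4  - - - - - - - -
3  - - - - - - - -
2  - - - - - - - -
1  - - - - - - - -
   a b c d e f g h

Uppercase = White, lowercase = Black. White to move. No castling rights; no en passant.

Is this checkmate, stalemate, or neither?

White to move; white king on a8.
In check: no.
King squares — a7: attacked by Qb6; b7: attacked by Qb6; b8: attacked by Qb6.
Legal moves for White: none.
Not in check and no legal moves → stalemate.

stalemate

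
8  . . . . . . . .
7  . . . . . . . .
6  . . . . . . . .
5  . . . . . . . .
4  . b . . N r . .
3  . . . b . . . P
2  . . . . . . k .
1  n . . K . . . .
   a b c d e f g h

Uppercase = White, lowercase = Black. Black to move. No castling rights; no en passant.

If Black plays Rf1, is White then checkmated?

yes

After Rf1: white king on d1; in check: yes, from the black rook on f1.
King squares — c1: attacked by Rf1; e1: attacked by Rf1; c2: attacked by Na1; d2: attacked by Bb4; e2: attacked by Bd3.
White has no legal moves → checkmate.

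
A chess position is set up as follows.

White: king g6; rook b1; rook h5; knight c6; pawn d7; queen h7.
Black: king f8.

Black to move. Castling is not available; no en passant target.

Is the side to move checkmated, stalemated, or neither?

stalemate

Black to move; black king on f8.
In check: no.
King squares — e7: attacked by Nc6; f7: attacked by Kg6; g7: attacked by Kg6; e8: attacked by Pd7; g8: attacked by Qh7.
Legal moves for Black: none.
Not in check and no legal moves → stalemate.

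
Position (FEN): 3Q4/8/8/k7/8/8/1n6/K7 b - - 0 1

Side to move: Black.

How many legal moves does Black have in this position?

4

Black to move; king on a5.
In check: yes, from the white queen on d8.
Legal moves: Ka6, Kb5, Kb4, Ka4.
Count: 4.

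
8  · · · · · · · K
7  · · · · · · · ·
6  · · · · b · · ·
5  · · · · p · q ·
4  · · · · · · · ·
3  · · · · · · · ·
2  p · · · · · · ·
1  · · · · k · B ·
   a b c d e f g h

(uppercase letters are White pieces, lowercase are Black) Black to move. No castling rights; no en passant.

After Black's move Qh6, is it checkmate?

After Qh6: white king on h8; in check: yes, from the black queen on h6.
King squares — g7: attacked by Qh6; h7: attacked by Qh6; g8: attacked by Be6.
White has no legal moves → checkmate.

yes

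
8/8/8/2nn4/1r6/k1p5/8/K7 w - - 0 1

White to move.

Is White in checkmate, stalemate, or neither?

stalemate

White to move; white king on a1.
In check: no.
King squares — b1: attacked by Rb4; a2: attacked by Ka3; b2: attacked by Ka3.
Legal moves for White: none.
Not in check and no legal moves → stalemate.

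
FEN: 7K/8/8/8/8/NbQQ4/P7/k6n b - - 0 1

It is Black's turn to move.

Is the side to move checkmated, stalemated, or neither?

Black to move; black king on a1.
In check: yes, from the white queen on c3.
King squares — b1: attacked by Na3; a2: available; b2: attacked by Qc3.
Legal moves for Black: Kxa2.
Black is in check but has 1 legal move → neither.

neither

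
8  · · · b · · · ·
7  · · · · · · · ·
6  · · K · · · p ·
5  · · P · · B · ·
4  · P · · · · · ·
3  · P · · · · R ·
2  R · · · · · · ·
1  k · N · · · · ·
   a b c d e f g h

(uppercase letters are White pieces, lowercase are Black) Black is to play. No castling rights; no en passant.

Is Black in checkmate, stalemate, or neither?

checkmate

Black to move; black king on a1.
In check: yes, from the white rook on a2.
King squares — b1: attacked by Bf5; a2: attacked by Nc1; b2: attacked by Ra2.
Legal moves for Black: none.
In check with no legal moves → checkmate.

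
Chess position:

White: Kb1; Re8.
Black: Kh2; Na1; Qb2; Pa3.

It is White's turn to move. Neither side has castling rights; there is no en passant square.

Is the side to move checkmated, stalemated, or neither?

checkmate

White to move; white king on b1.
In check: yes, from the black queen on b2.
King squares — a1: attacked by Qb2; c1: attacked by Qb2; a2: attacked by Qb2; b2: attacked by Pa3; c2: attacked by Na1.
Legal moves for White: none.
In check with no legal moves → checkmate.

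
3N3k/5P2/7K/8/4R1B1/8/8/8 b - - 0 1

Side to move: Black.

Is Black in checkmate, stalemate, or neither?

stalemate

Black to move; black king on h8.
In check: no.
King squares — g7: attacked by Kh6; h7: attacked by Kh6; g8: attacked by Pf7.
Legal moves for Black: none.
Not in check and no legal moves → stalemate.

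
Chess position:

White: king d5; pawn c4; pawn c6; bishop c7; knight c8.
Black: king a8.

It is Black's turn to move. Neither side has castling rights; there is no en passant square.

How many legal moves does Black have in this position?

Black to move; king on a8.
In check: no.
Legal moves: none.
Count: 0.

0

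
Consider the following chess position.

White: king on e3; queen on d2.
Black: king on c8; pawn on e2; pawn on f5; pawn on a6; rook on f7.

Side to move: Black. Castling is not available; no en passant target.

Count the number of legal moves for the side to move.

Black to move; king on c8.
In check: no.
Legal moves: Kb8, Kc7, Kb7, Rf8, Rh7, Rg7, Re7+, Rd7, Rc7, Rb7, Ra7, Rf6, a5, f4+, e1=Q+, e1=R+, e1=B, e1=N.
Count: 18.

18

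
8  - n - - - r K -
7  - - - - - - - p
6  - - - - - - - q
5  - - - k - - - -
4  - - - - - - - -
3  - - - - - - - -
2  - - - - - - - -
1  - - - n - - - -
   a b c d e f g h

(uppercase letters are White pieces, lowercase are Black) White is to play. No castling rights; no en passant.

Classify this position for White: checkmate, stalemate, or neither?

White to move; white king on g8.
In check: yes, from the black rook on f8.
King squares — f7: attacked by Rf8; g7: attacked by Qh6; h7: attacked by Qh6; f8: attacked by Qh6; h8: attacked by Rf8.
Legal moves for White: none.
In check with no legal moves → checkmate.

checkmate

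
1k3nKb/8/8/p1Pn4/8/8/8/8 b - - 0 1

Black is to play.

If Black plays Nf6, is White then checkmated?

no

After Nf6: white king on g8; in check: yes, from the black knight on f6.
White has 3 legal replies: Kxh8, Kxf8, Kf7.
In check but a legal move exists → not checkmate.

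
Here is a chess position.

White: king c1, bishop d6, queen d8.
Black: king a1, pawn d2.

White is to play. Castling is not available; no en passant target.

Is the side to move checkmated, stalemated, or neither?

White to move; white king on c1.
In check: yes, from the black pawn on d2.
Legal moves for White: Kxd2, Kc2, Kd1.
White is in check but has 3 legal moves → neither.

neither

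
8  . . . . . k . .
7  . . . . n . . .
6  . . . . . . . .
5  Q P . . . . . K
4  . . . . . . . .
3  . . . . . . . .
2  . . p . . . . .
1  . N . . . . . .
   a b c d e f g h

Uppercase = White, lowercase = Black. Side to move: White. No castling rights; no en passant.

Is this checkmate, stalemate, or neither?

White to move; white king on h5.
In check: no.
Legal moves for White include: Kh6, Kg5, Kh4, Kg4, Qd8+, Qa8+, Qc7, Qa7, Qb6, Qa6, Qb4, Qa4, Qc3, Qa3, Qd2, Qa2, Qe1, Qa1, ... (list truncated; more exist).
White has legal moves and is not in check → neither.

neither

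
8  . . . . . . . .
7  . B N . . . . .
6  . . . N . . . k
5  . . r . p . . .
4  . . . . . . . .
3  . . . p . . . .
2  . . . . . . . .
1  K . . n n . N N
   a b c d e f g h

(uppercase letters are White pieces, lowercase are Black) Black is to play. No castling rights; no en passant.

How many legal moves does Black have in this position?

Black to move; king on h6.
In check: no.
Legal moves: Kh7, Kg7, Kg6, Kh5, Kg5, Rxc7, Rc6, Rd5, Rb5, Ra5+, Rc4, Rc3, Rc2, Rc1+, Nf3, Ng2, Nc2+, Ne3, Nc3, Nf2, Nb2, e4, d2.
Count: 23.

23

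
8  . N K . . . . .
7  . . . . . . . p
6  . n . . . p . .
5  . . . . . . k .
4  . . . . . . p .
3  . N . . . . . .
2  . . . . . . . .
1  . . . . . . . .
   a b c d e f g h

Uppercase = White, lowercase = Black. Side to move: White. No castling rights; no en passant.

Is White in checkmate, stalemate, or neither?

neither

White to move; white king on c8.
In check: yes, from the black knight on b6.
King squares — b7: available; c7: available; d7: attacked by Nb6; b8: own knight; d8: available.
Legal moves for White: Kd8, Kc7, Kb7.
White is in check but has 3 legal moves → neither.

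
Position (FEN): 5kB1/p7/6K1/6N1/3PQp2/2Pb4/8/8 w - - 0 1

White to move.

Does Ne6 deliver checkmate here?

no

After Ne6: black king on f8; in check: yes, from the white knight on e6.
Black has 3 legal replies: Kxg8, Ke8, Ke7.
In check but a legal move exists → not checkmate.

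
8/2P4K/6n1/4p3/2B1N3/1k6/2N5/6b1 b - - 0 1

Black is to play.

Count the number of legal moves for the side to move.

Black to move; king on b3.
In check: yes, from the white bishop on c4.
Legal moves: Kxc4, Ka4, Kxc2, Kb2.
Count: 4.

4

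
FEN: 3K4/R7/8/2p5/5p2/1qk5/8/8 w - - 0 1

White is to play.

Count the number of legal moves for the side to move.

White to move; king on d8.
In check: no.
Legal moves: Ke8, Kc8, Ke7, Kd7, Kc7, Ra8, Rh7, Rg7, Rf7, Re7, Rd7, Rc7, Rb7, Ra6, Ra5, Ra4, Ra3, Ra2, Ra1.
Count: 19.

19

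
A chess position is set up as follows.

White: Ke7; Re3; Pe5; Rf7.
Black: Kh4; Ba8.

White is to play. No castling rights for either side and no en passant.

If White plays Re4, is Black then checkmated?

After Re4: black king on h4; in check: yes, from the white rook on e4.
Black has 5 legal replies: Kh5, Kg5, Kh3, Kg3, Bxe4.
In check but a legal move exists → not checkmate.

no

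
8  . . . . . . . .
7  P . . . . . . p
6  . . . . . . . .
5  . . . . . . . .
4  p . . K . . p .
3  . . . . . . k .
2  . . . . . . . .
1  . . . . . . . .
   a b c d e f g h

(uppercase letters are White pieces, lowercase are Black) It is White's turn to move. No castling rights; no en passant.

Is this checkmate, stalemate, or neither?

White to move; white king on d4.
In check: no.
Legal moves for White: Ke5, Kd5, Kc5, Ke4, Kc4, Ke3, Kd3, Kc3, a8=Q, a8=R, a8=B, a8=N.
White has 12 legal moves and is not in check → neither.

neither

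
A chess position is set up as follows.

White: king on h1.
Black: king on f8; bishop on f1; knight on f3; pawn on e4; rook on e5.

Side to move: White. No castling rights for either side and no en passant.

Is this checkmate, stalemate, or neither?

White to move; white king on h1.
In check: no.
King squares — g1: attacked by Nf3; g2: attacked by Bf1; h2: attacked by Nf3.
Legal moves for White: none.
Not in check and no legal moves → stalemate.

stalemate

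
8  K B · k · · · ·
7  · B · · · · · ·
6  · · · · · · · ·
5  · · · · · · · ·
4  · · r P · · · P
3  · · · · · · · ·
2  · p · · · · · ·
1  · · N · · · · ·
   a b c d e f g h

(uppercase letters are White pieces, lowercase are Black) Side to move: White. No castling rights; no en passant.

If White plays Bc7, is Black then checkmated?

no

After Bc7: black king on d8; in check: yes, from the white bishop on c7.
Black has 5 legal replies: Ke8, Ke7, Kd7, Kxc7, Rxc7.
In check but a legal move exists → not checkmate.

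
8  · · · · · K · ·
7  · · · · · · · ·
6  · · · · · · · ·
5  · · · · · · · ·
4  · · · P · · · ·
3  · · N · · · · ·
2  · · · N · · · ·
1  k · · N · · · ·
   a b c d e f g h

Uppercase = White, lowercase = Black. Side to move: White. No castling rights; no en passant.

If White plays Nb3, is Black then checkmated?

yes

After Nb3: black king on a1; in check: yes, from the white knight on b3.
King squares — b1: attacked by Nc3; a2: attacked by Nc3; b2: attacked by Nd1.
Black has no legal moves → checkmate.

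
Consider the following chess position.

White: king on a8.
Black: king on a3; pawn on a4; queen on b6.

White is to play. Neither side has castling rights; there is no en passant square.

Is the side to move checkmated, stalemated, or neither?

stalemate

White to move; white king on a8.
In check: no.
King squares — a7: attacked by Qb6; b7: attacked by Qb6; b8: attacked by Qb6.
Legal moves for White: none.
Not in check and no legal moves → stalemate.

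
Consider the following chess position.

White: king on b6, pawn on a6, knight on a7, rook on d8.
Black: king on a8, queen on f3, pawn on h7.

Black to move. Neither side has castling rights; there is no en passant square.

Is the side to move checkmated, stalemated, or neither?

checkmate

Black to move; black king on a8.
In check: yes, from the white rook on d8.
King squares — a7: attacked by Kb6; b7: attacked by Pa6; b8: attacked by Rd8.
Legal moves for Black: none.
In check with no legal moves → checkmate.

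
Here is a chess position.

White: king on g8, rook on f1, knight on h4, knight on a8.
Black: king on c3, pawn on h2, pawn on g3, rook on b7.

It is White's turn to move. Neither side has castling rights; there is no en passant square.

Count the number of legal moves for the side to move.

22

White to move; king on g8.
In check: no.
Legal moves: Kh8, Kf8, Nc7, Nb6, Ng6, Nf5, Nf3, Ng2, Rf8, Rf7, Rf6, Rf5, Rf4, Rf3+, Rf2, Rh1, Rg1, Re1, Rd1, Rc1+, Rb1, Ra1.
Count: 22.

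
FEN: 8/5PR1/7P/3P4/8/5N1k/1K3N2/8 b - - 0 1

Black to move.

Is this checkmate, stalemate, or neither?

Black to move; black king on h3.
In check: yes, from the white knight on f2.
King squares — g2: attacked by Rg7; h2: attacked by Nf3; g3: attacked by Rg7; g4: attacked by Nf2; h4: attacked by Nf3.
Legal moves for Black: none.
In check with no legal moves → checkmate.

checkmate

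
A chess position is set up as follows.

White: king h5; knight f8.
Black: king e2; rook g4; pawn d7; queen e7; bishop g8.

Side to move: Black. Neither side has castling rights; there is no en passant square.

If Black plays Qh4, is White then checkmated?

After Qh4: white king on h5; in check: yes, from the black queen on h4.
King squares — g4: attacked by Qh4; h4: attacked by Rg4; g5: attacked by Rg4; g6: attacked by Rg4; h6: attacked by Qh4.
White has no legal moves → checkmate.

yes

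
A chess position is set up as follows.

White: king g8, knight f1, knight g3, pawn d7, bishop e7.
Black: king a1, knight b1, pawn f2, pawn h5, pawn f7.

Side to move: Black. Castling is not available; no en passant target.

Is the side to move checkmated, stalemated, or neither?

Black to move; black king on a1.
In check: no.
Legal moves for Black: Nc3, Na3, Nd2, Kb2, Ka2, f6, h4, f5.
Black has 8 legal moves and is not in check → neither.

neither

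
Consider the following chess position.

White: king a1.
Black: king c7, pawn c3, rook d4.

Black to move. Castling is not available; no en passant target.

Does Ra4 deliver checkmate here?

no

After Ra4: white king on a1; in check: yes, from the black rook on a4.
White has 1 legal reply: Kb1.
In check but a legal move exists → not checkmate.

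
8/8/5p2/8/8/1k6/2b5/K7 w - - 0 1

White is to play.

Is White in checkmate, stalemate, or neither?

White to move; white king on a1.
In check: no.
King squares — b1: attacked by Bc2; a2: attacked by Kb3; b2: attacked by Kb3.
Legal moves for White: none.
Not in check and no legal moves → stalemate.

stalemate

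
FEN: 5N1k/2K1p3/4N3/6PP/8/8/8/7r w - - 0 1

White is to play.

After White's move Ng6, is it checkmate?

no

After Ng6: black king on h8; in check: yes, from the white knight on g6.
Black has 2 legal replies: Kg8, Kh7.
In check but a legal move exists → not checkmate.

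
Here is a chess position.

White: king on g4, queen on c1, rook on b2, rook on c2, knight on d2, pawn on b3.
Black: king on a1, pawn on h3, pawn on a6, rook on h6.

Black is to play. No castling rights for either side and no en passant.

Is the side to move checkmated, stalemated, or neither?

Black to move; black king on a1.
In check: yes, from the white queen on c1.
King squares — b1: attacked by Qc1; a2: attacked by Rb2; b2: attacked by Qc1.
Legal moves for Black: none.
In check with no legal moves → checkmate.

checkmate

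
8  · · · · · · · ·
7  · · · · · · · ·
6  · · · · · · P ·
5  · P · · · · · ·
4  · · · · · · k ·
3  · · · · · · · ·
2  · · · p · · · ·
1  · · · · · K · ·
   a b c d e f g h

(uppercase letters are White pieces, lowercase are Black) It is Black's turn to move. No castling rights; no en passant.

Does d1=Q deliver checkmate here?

no

After d1=Q: white king on f1; in check: yes, from the black queen on d1.
White has 2 legal replies: Kg2, Kf2.
In check but a legal move exists → not checkmate.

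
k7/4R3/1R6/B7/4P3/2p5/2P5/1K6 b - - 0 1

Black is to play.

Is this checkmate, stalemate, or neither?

Black to move; black king on a8.
In check: no.
King squares — a7: attacked by Re7; b7: attacked by Rb6; b8: attacked by Rb6.
Legal moves for Black: none.
Not in check and no legal moves → stalemate.

stalemate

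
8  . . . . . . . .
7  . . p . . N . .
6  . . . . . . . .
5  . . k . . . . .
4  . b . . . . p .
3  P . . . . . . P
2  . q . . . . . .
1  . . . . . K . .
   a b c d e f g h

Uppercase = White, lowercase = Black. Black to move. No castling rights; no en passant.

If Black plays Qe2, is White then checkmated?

no

After Qe2: white king on f1; in check: yes, from the black queen on e2.
White has 2 legal replies: Kxe2, Kg1.
In check but a legal move exists → not checkmate.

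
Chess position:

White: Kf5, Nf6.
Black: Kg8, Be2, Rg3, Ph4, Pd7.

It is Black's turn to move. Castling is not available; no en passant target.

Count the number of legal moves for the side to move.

4

Black to move; king on g8.
In check: yes, from the white knight on f6.
Legal moves: Kh8, Kf8, Kg7, Kf7.
Count: 4.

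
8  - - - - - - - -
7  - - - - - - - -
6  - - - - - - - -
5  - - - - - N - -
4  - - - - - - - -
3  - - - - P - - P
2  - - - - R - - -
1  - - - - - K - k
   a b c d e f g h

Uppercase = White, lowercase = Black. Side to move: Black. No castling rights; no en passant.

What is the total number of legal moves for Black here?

0

Black to move; king on h1.
In check: no.
Legal moves: none.
Count: 0.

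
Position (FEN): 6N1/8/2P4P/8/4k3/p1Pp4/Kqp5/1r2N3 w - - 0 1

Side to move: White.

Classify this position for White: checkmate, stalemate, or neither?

checkmate

White to move; white king on a2.
In check: yes, from the black queen on b2.
King squares — a1: attacked by Rb1; b1: attacked by Qb2; b2: attacked by Rb1; a3: attacked by Qb2; b3: attacked by Qb2.
Legal moves for White: none.
In check with no legal moves → checkmate.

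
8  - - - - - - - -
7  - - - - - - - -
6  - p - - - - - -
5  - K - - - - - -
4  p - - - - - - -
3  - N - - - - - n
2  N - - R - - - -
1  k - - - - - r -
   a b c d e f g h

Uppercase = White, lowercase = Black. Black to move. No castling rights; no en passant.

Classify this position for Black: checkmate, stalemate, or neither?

Black to move; black king on a1.
In check: yes, from the white knight on b3.
King squares — b1: available; a2: attacked by Rd2; b2: attacked by Rd2.
Legal moves for Black: Kb1, axb3.
Black is in check but has 2 legal moves → neither.

neither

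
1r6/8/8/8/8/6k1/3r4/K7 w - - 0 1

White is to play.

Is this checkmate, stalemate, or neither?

White to move; white king on a1.
In check: no.
King squares — b1: attacked by Rb8; a2: attacked by Rd2; b2: attacked by Rd2.
Legal moves for White: none.
Not in check and no legal moves → stalemate.

stalemate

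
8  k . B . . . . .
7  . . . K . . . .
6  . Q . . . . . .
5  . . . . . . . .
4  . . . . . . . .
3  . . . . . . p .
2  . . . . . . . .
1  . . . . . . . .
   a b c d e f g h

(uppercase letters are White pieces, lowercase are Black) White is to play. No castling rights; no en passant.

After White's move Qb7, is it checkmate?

After Qb7: black king on a8; in check: yes, from the white queen on b7.
King squares — a7: attacked by Qb7; b7: attacked by Bc8; b8: attacked by Qb7.
Black has no legal moves → checkmate.

yes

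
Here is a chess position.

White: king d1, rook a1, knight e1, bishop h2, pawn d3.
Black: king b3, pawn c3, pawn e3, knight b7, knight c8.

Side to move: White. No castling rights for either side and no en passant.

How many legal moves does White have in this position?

White to move; king on d1.
In check: no.
Legal moves: Bb8, Bc7, Bd6, Be5, Bf4, Bg3, Bg1, Nf3, Ng2, Nc2, Ke2, Kc1, Ra8, Ra7, Ra6, Ra5, Ra4, Ra3+, Ra2, Rc1, Rb1+, d4.
Count: 22.

22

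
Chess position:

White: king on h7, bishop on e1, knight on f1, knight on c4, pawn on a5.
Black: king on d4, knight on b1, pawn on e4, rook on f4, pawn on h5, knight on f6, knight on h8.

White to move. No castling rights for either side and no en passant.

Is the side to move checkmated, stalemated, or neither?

neither

White to move; white king on h7.
In check: yes, from the black knight on f6.
King squares — g6: attacked by Nh8; h6: available; g7: available; g8: attacked by Nf6; h8: available.
Legal moves for White: Kxh8, Kg7, Kh6.
White is in check but has 3 legal moves → neither.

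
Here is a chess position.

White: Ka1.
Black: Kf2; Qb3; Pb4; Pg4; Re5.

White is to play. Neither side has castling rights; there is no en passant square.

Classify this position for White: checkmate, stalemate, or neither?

White to move; white king on a1.
In check: no.
King squares — b1: attacked by Qb3; a2: attacked by Qb3; b2: attacked by Qb3.
Legal moves for White: none.
Not in check and no legal moves → stalemate.

stalemate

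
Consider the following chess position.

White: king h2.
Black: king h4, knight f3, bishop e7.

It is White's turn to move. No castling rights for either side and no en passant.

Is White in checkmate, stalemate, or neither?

neither

White to move; white king on h2.
In check: yes, from the black knight on f3.
Legal moves for White: Kg2, Kh1.
White is in check but has 2 legal moves → neither.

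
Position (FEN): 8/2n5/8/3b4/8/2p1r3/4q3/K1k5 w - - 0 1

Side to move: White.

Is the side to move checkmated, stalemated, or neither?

White to move; white king on a1.
In check: no.
King squares — b1: attacked by Kc1; a2: attacked by Qe2; b2: attacked by Kc1.
Legal moves for White: none.
Not in check and no legal moves → stalemate.

stalemate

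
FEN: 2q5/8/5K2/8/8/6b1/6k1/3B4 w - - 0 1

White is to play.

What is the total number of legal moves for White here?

12

White to move; king on f6.
In check: no.
Legal moves: Kg7, Kf7, Ke7, Kg6, Kg5, Bh5, Bg4, Ba4, Bf3+, Bb3, Be2, Bc2.
Count: 12.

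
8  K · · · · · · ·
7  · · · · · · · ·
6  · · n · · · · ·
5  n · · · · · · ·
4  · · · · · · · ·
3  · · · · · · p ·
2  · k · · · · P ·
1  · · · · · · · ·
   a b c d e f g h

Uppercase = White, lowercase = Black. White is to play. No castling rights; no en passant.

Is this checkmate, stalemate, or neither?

stalemate

White to move; white king on a8.
In check: no.
King squares — a7: attacked by Nc6; b7: attacked by Na5; b8: attacked by Nc6.
Legal moves for White: none.
Not in check and no legal moves → stalemate.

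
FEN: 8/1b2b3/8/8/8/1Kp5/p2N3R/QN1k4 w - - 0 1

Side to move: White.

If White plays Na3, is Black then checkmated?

After Na3: black king on d1; in check: yes, from the white queen on a1.
King squares — c1: attacked by Qa1; e1: attacked by Qa1; c2: attacked by Na3; d2: attacked by Rh2; e2: attacked by Rh2.
Black has no legal moves → checkmate.

yes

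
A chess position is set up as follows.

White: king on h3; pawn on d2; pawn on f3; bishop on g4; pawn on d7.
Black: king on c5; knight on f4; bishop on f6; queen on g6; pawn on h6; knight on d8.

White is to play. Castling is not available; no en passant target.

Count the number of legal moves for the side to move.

White to move; king on h3.
In check: yes, from the black knight on f4.
Legal moves: Kg3, Kh2.
Count: 2.

2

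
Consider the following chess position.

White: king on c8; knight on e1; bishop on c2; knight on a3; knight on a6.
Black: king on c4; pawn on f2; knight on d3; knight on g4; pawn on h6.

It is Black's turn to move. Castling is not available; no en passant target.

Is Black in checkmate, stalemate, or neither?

neither

Black to move; black king on c4.
In check: yes, from the white knight on a3.
Legal moves for Black: Kd5, Kd4, Kc3.
Black is in check but has 3 legal moves → neither.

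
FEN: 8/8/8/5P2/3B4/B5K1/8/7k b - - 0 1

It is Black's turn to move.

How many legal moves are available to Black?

Black to move; king on h1.
In check: no.
Legal moves: none.
Count: 0.

0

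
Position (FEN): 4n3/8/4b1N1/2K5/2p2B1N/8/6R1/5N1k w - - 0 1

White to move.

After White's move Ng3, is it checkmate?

yes

After Ng3: black king on h1; in check: yes, from the white knight on g3.
King squares — g1: attacked by Rg2; g2: attacked by Nh4; h2: attacked by Rg2.
Black has no legal moves → checkmate.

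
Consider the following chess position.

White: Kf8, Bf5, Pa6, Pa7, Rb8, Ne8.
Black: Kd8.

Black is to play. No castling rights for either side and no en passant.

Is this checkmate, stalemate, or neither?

Black to move; black king on d8.
In check: yes, from the white rook on b8.
King squares — c7: attacked by Ne8; d7: attacked by Bf5; e7: attacked by Kf8; c8: attacked by Bf5; e8: attacked by Rb8.
Legal moves for Black: none.
In check with no legal moves → checkmate.

checkmate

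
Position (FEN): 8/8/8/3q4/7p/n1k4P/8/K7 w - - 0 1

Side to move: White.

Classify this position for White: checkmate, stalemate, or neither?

stalemate

White to move; white king on a1.
In check: no.
King squares — b1: attacked by Na3; a2: attacked by Qd5; b2: attacked by Kc3.
Legal moves for White: none.
Not in check and no legal moves → stalemate.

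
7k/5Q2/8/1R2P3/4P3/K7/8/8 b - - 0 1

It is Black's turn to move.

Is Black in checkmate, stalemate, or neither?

Black to move; black king on h8.
In check: no.
King squares — g7: attacked by Qf7; h7: attacked by Qf7; g8: attacked by Qf7.
Legal moves for Black: none.
Not in check and no legal moves → stalemate.

stalemate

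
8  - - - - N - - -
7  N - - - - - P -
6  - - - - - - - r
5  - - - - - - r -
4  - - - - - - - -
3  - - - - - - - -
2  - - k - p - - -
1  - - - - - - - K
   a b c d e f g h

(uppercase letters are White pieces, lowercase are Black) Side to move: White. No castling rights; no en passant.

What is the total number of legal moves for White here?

White to move; king on h1.
In check: yes, from the black rook on h6.
Legal moves: none.
Count: 0.

0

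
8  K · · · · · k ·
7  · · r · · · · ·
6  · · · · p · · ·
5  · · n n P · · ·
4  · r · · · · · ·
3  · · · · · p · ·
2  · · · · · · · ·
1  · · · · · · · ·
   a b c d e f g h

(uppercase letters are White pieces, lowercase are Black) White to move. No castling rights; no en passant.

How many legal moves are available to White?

0

White to move; king on a8.
In check: no.
Legal moves: none.
Count: 0.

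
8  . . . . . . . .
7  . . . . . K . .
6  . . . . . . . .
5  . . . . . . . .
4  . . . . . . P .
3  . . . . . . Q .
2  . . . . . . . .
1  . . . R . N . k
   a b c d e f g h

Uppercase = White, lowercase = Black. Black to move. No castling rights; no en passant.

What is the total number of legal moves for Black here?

Black to move; king on h1.
In check: no.
Legal moves: none.
Count: 0.

0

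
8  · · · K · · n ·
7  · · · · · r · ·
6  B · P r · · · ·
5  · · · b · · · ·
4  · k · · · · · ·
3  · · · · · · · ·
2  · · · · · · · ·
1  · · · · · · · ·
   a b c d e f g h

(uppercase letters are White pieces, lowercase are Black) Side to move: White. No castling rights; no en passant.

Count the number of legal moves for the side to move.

2

White to move; king on d8.
In check: yes, from the black rook on d6.
Legal moves: Ke8, Kc8.
Count: 2.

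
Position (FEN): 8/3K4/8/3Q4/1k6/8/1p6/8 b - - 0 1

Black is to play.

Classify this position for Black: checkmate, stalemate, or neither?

neither

Black to move; black king on b4.
In check: no.
Legal moves for Black: Ka4, Kc3, Ka3, b1=Q, b1=R, b1=B, b1=N.
Black has 7 legal moves and is not in check → neither.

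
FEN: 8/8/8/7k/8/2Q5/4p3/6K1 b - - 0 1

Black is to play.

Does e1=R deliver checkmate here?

no

After e1=R: white king on g1; in check: yes, from the black rook on e1.
White has 4 legal replies: Kh2, Kg2, Kf2, Qxe1.
In check but a legal move exists → not checkmate.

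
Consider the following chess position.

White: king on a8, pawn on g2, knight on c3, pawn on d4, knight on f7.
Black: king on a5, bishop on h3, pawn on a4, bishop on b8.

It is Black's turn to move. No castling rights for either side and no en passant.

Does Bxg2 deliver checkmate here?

After Bxg2: white king on a8; in check: yes, from the black bishop on g2.
White has 4 legal replies: Kxb8, Nd5, Ne4, d5.
In check but a legal move exists → not checkmate.

no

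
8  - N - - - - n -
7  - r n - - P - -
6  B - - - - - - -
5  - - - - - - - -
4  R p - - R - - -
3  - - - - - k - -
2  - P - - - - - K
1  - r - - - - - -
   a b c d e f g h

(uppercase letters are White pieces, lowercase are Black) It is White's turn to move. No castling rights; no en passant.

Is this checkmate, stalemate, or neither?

neither

White to move; white king on h2.
In check: no.
Legal moves for White include: Nd7, Nc6, Bxb7, Bb5, Bc4, Bd3, Be2+, Bf1, Re8, Re7, Re6, Re5, Rh4, Rg4, Rf4+, Rd4, Rc4, Rexb4, ... (list truncated; more exist).
White has legal moves and is not in check → neither.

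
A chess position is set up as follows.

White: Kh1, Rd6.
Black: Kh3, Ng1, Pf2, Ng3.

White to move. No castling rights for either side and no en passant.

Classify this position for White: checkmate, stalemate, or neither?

White to move; white king on h1.
In check: yes, from the black knight on g3.
King squares — g1: attacked by Pf2; g2: attacked by Kh3; h2: attacked by Kh3.
Legal moves for White: none.
In check with no legal moves → checkmate.

checkmate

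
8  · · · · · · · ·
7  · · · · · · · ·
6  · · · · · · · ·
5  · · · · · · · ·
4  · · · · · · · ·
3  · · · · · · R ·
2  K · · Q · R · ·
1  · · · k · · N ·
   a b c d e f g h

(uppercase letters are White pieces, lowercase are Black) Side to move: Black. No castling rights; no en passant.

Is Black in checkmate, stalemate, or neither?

Black to move; black king on d1.
In check: yes, from the white queen on d2.
King squares — c1: attacked by Qd2; e1: attacked by Qd2; c2: attacked by Qd2; d2: attacked by Rf2; e2: attacked by Ng1.
Legal moves for Black: none.
In check with no legal moves → checkmate.

checkmate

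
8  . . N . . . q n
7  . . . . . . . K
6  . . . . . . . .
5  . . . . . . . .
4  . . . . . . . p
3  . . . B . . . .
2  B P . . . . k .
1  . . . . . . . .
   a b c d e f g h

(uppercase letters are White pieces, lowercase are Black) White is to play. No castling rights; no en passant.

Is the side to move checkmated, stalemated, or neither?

neither

White to move; white king on h7.
In check: yes, from the black queen on g8.
King squares — g6: attacked by Qg8; h6: available; g7: attacked by Qg8; g8: available; h8: attacked by Qg8.
Legal moves for White: Kxg8, Kh6, Bxg8.
White is in check but has 3 legal moves → neither.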